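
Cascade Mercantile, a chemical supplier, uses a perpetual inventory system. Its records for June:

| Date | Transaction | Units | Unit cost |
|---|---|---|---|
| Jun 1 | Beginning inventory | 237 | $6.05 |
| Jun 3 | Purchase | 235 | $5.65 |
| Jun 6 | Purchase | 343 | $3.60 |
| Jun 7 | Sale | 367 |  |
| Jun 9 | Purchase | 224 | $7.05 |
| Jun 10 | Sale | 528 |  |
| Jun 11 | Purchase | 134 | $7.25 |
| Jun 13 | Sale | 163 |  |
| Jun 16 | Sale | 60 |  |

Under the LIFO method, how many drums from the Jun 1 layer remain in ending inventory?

55

Jun 7, 367 sold [LIFO — newest first]: 343 @ $3.60 + 24 @ $5.65 = $1,370.40
Jun 10, 528 sold [LIFO — newest first]: 224 @ $7.05 + 211 @ $5.65 + 93 @ $6.05 = $3,334.00
Jun 13, 163 sold [LIFO — newest first]: 134 @ $7.25 + 29 @ $6.05 = $1,146.95
Jun 16, 60 sold [LIFO — newest first]: 60 @ $6.05 = $363.00
Total COGS = $1,370.40 + $3,334.00 + $1,146.95 + $363.00 = $6,214.35
Ending inventory: 55 @ $6.05 = $332.75
Check: goods available $6,547.10 = COGS $6,214.35 + ending $332.75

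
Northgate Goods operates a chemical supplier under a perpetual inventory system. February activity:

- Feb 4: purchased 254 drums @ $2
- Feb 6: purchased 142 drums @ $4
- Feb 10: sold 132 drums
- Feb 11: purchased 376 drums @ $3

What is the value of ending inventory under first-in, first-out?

Ending inventory = $1,940

Feb 10, 132 sold [FIFO — oldest first]: 132 @ $2 = $264
Ending inventory: 122 @ $2 + 142 @ $4 + 376 @ $3 = $1,940
Check: goods available $2,204 = COGS $264 + ending $1,940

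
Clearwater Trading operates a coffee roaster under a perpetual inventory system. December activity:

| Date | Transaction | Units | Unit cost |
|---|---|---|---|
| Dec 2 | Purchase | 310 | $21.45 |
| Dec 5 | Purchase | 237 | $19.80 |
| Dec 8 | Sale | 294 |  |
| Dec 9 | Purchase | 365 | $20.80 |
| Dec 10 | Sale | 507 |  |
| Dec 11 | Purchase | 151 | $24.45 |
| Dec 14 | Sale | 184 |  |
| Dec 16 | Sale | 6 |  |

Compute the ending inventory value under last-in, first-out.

Dec 8, 294 sold [LIFO — newest first]: 237 @ $19.80 + 57 @ $21.45 = $5,915.25
Dec 10, 507 sold [LIFO — newest first]: 365 @ $20.80 + 142 @ $21.45 = $10,637.90
Dec 14, 184 sold [LIFO — newest first]: 151 @ $24.45 + 33 @ $21.45 = $4,399.80
Dec 16, 6 sold [LIFO — newest first]: 6 @ $21.45 = $128.70
Total COGS = $5,915.25 + $10,637.90 + $4,399.80 + $128.70 = $21,081.65
Ending inventory: 72 @ $21.45 = $1,544.40

Ending inventory = $1,544.40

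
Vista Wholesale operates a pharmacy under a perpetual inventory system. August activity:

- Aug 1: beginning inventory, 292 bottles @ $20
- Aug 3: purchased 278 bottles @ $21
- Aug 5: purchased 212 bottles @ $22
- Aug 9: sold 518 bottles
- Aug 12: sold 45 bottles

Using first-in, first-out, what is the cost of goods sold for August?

COGS = $11,531

Aug 9, 518 sold [FIFO — oldest first]: 292 @ $20 + 226 @ $21 = $10,586
Aug 12, 45 sold [FIFO — oldest first]: 45 @ $21 = $945
Total COGS = $10,586 + $945 = $11,531
Ending inventory: 7 @ $21 + 212 @ $22 = $4,811
Check: goods available $16,342 = COGS $11,531 + ending $4,811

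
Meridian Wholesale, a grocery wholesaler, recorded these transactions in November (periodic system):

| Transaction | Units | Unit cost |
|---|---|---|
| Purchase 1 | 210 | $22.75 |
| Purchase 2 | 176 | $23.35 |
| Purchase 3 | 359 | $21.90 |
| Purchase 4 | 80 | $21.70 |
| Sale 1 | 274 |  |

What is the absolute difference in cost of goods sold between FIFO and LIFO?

FIFO COGS: 210 @ $22.75 + 64 @ $23.35 = $6,271.90
LIFO COGS: 80 @ $21.70 + 194 @ $21.90 = $5,984.60
Difference = |$6,271.90 − $5,984.60| = $287.30

$287.30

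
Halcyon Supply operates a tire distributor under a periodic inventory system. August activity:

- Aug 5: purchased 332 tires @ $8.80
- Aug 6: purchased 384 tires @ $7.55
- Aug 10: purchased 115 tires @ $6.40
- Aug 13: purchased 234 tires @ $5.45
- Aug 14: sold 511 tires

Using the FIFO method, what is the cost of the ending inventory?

Ending inventory = $3,559.05

Aug 14, 511 sold [FIFO — oldest first]: 332 @ $8.80 + 179 @ $7.55 = $4,273.05
Ending inventory: 205 @ $7.55 + 115 @ $6.40 + 234 @ $5.45 = $3,559.05
Check: goods available $7,832.10 = COGS $4,273.05 + ending $3,559.05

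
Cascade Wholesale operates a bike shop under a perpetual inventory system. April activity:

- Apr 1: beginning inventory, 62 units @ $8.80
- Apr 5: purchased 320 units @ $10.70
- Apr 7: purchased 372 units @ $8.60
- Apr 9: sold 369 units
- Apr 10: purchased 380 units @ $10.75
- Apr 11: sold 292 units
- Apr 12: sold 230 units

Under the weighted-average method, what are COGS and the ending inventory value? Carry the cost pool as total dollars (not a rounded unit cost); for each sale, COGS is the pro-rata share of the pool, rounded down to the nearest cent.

COGS = $8,793.47; ending inventory = $2,460.33

After Apr 1: 62 on hand, pool $545.60 (≈ $8.8000 each)
After Apr 5: 382 on hand, pool $3,969.60 (≈ $10.3916 each)
After Apr 7: 754 on hand, pool $7,168.80 (≈ $9.5077 each)
Apr 9, sell 369: 369/754 × $7,168.80 → $3,508.33
After Apr 10: 765 on hand, pool $7,745.47 (≈ $10.1248 each)
Apr 11, sell 292: 292/765 × $7,745.47 → $2,956.44
Apr 12, sell 230: 230/473 × $4,789.03 → $2,328.70
Total COGS = $3,508.33 + $2,956.44 + $2,328.70 = $8,793.47
Ending inventory (cost pool remaining) = $2,460.33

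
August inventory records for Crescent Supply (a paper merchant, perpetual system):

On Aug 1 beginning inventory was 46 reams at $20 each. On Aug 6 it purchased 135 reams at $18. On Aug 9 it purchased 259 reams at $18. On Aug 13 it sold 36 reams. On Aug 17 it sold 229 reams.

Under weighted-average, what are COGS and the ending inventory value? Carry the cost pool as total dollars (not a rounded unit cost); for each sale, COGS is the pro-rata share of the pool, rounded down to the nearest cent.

COGS = $4,825.40; ending inventory = $3,186.60

After Aug 1: 46 on hand, pool $920.00 (≈ $20.0000 each)
After Aug 6: 181 on hand, pool $3,350.00 (≈ $18.5083 each)
After Aug 9: 440 on hand, pool $8,012.00 (≈ $18.2091 each)
Aug 13, sell 36: 36/440 × $8,012.00 → $655.52
Aug 17, sell 229: 229/404 × $7,356.48 → $4,169.88
Total COGS = $655.52 + $4,169.88 = $4,825.40
Ending inventory (cost pool remaining) = $3,186.60
Check: goods available $8,012.00 = COGS $4,825.40 + ending $3,186.60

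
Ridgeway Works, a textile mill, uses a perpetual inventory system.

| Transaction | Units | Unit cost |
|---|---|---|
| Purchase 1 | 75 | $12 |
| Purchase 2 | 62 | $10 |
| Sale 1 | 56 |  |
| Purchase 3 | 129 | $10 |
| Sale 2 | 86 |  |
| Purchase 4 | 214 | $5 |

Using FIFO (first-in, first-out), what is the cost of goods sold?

Sale 1 (56) [FIFO — oldest first]: 56 @ $12 = $672
Sale 2 (86) [FIFO — oldest first]: 19 @ $12 + 62 @ $10 + 5 @ $10 = $898
Total COGS = $672 + $898 = $1,570
Ending inventory: 124 @ $10 + 214 @ $5 = $2,310

COGS = $1,570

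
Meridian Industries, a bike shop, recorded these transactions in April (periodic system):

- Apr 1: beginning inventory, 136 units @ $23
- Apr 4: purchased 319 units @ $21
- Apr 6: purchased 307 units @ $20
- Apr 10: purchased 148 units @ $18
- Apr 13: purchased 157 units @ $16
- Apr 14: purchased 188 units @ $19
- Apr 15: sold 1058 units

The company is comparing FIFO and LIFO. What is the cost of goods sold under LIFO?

FIFO COGS: 136 @ $23 + 319 @ $21 + 307 @ $20 + 148 @ $18 + 148 @ $16 = $20,999
LIFO COGS: 188 @ $19 + 157 @ $16 + 148 @ $18 + 307 @ $20 + 258 @ $21 = $20,306

COGS = $20,306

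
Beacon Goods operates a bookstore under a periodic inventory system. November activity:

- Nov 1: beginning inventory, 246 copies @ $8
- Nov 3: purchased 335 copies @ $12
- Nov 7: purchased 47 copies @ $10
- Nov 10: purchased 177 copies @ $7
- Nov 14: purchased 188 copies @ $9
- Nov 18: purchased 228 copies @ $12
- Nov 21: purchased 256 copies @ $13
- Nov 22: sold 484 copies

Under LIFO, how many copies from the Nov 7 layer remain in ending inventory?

47

Nov 22, 484 sold [LIFO — newest first]: 256 @ $13 + 228 @ $12 = $6,064
Ending inventory: 246 @ $8 + 335 @ $12 + 47 @ $10 + 177 @ $7 + 188 @ $9 = $9,389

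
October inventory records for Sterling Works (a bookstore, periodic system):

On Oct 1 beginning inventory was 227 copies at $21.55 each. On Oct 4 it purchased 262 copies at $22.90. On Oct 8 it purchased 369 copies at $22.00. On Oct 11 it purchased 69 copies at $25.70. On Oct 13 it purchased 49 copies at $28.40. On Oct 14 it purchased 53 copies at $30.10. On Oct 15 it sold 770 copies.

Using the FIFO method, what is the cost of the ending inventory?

Ending inventory = $6,696.20

Oct 15, 770 sold [FIFO — oldest first]: 227 @ $21.55 + 262 @ $22.90 + 281 @ $22.00 = $17,073.65
Ending inventory: 88 @ $22.00 + 69 @ $25.70 + 49 @ $28.40 + 53 @ $30.10 = $6,696.20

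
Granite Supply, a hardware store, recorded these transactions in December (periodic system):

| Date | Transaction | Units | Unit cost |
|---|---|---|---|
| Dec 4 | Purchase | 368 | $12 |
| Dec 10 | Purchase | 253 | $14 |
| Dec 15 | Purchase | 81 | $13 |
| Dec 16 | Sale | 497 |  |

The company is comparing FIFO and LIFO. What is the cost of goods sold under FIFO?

COGS = $6,222

FIFO COGS: 368 @ $12 + 129 @ $14 = $6,222
LIFO COGS: 81 @ $13 + 253 @ $14 + 163 @ $12 = $6,551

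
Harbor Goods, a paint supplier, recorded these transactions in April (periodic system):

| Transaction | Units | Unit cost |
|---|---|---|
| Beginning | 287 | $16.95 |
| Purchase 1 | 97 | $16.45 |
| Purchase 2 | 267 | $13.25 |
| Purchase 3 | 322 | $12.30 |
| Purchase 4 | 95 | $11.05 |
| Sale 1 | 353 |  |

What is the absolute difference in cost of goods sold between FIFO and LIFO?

FIFO COGS: 287 @ $16.95 + 66 @ $16.45 = $5,950.35
LIFO COGS: 95 @ $11.05 + 258 @ $12.30 = $4,223.15
Difference = |$5,950.35 − $4,223.15| = $1,727.20

$1,727.20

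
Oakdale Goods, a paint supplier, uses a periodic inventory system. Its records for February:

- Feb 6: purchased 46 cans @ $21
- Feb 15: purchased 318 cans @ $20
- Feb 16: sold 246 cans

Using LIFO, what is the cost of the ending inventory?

Ending inventory = $2,406

Feb 16, 246 sold [LIFO — newest first]: 246 @ $20 = $4,920
Ending inventory: 46 @ $21 + 72 @ $20 = $2,406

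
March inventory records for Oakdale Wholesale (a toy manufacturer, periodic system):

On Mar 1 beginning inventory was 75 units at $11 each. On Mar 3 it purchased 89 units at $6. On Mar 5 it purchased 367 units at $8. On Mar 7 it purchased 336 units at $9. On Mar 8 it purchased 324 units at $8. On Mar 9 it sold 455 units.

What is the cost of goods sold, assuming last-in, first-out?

COGS = $3,771

Mar 9, 455 sold [LIFO — newest first]: 324 @ $8 + 131 @ $9 = $3,771
Ending inventory: 75 @ $11 + 89 @ $6 + 367 @ $8 + 205 @ $9 = $6,140
Check: goods available $9,911 = COGS $3,771 + ending $6,140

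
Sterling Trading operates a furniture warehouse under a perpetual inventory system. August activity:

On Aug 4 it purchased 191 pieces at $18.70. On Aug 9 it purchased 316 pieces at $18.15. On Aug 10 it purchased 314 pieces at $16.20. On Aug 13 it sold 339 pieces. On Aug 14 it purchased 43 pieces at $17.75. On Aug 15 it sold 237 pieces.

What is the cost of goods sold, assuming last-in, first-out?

Aug 13, 339 sold [LIFO — newest first]: 314 @ $16.20 + 25 @ $18.15 = $5,540.55
Aug 15, 237 sold [LIFO — newest first]: 43 @ $17.75 + 194 @ $18.15 = $4,284.35
Total COGS = $5,540.55 + $4,284.35 = $9,824.90
Ending inventory: 191 @ $18.70 + 97 @ $18.15 = $5,332.25

COGS = $9,824.90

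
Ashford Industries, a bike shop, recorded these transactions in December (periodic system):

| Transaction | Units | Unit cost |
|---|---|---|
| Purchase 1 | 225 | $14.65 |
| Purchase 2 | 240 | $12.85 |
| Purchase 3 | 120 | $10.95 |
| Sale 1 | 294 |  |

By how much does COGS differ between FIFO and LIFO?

$633.00

FIFO COGS: 225 @ $14.65 + 69 @ $12.85 = $4,182.90
LIFO COGS: 120 @ $10.95 + 174 @ $12.85 = $3,549.90
Difference = |$4,182.90 − $3,549.90| = $633.00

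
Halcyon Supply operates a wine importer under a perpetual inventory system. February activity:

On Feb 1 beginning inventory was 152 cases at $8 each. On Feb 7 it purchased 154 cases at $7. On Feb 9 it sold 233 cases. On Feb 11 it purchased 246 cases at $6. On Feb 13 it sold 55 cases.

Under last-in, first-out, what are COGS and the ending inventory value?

Feb 9, 233 sold [LIFO — newest first]: 154 @ $7 + 79 @ $8 = $1,710
Feb 13, 55 sold [LIFO — newest first]: 55 @ $6 = $330
Total COGS = $1,710 + $330 = $2,040
Ending inventory: 73 @ $8 + 191 @ $6 = $1,730

COGS = $2,040; ending inventory = $1,730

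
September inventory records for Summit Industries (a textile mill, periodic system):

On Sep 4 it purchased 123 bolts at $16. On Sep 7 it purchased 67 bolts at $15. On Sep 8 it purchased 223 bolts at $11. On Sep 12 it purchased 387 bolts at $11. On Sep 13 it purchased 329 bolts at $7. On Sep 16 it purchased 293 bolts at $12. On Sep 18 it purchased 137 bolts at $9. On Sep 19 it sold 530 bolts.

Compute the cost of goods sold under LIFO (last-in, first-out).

COGS = $5,449

Sep 19, 530 sold [LIFO — newest first]: 137 @ $9 + 293 @ $12 + 100 @ $7 = $5,449
Ending inventory: 123 @ $16 + 67 @ $15 + 223 @ $11 + 387 @ $11 + 229 @ $7 = $11,286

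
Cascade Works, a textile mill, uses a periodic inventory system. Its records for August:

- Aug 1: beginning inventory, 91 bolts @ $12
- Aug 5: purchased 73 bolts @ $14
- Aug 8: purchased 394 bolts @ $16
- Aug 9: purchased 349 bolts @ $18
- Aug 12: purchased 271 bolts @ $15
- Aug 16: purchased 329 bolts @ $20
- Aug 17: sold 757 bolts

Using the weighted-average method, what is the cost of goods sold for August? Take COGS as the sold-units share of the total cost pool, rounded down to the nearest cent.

COGS = $12,731.36

Aug 17, sell 757: 757/1507 × $25,345.00 → $12,731.36
Ending inventory (cost pool remaining) = $12,613.64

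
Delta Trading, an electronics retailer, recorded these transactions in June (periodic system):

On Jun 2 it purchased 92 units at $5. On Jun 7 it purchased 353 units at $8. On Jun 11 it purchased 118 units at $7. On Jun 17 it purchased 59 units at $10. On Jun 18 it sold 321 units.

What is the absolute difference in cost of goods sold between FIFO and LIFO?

FIFO COGS: 92 @ $5 + 229 @ $8 = $2,292
LIFO COGS: 59 @ $10 + 118 @ $7 + 144 @ $8 = $2,568
Difference = |$2,292 − $2,568| = $276

$276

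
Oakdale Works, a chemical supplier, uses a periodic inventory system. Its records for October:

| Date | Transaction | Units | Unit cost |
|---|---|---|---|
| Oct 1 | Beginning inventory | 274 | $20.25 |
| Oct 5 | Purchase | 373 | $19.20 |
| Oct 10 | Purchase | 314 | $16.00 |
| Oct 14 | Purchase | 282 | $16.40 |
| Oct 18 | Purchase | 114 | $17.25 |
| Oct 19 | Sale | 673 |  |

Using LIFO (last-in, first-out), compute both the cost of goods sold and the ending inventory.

Oct 19, 673 sold [LIFO — newest first]: 114 @ $17.25 + 282 @ $16.40 + 277 @ $16.00 = $11,023.30
Ending inventory: 274 @ $20.25 + 373 @ $19.20 + 37 @ $16.00 = $13,302.10

COGS = $11,023.30; ending inventory = $13,302.10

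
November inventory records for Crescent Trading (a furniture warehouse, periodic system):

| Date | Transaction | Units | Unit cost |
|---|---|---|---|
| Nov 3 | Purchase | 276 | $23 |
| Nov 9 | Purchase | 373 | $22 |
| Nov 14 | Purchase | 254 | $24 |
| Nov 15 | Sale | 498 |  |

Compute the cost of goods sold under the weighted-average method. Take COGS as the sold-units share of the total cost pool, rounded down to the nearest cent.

COGS = $11,388.37

Nov 15, sell 498: 498/903 × $20,650.00 → $11,388.37
Ending inventory (cost pool remaining) = $9,261.63
Check: goods available $20,650.00 = COGS $11,388.37 + ending $9,261.63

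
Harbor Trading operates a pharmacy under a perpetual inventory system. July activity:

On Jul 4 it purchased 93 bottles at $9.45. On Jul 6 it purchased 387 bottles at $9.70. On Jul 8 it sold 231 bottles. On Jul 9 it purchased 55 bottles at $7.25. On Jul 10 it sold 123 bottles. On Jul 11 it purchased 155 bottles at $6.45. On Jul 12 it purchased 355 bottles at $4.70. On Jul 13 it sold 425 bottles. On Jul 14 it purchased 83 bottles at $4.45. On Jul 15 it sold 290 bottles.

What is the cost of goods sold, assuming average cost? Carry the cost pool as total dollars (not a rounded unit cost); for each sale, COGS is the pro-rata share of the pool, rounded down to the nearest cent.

After Jul 4: 93 on hand, pool $878.85 (≈ $9.4500 each)
After Jul 6: 480 on hand, pool $4,632.75 (≈ $9.6516 each)
Jul 8, sell 231: 231/480 × $4,632.75 → $2,229.51
After Jul 9: 304 on hand, pool $2,801.99 (≈ $9.2171 each)
Jul 10, sell 123: 123/304 × $2,801.99 → $1,133.69
After Jul 11: 336 on hand, pool $2,668.05 (≈ $7.9406 each)
After Jul 12: 691 on hand, pool $4,336.55 (≈ $6.2758 each)
Jul 13, sell 425: 425/691 × $4,336.55 → $2,667.19
After Jul 14: 349 on hand, pool $2,038.71 (≈ $5.8416 each)
Jul 15, sell 290: 290/349 × $2,038.71 → $1,694.05
Total COGS = $2,229.51 + $1,133.69 + $2,667.19 + $1,694.05 = $7,724.44
Ending inventory (cost pool remaining) = $344.66
Check: goods available $8,069.10 = COGS $7,724.44 + ending $344.66

COGS = $7,724.44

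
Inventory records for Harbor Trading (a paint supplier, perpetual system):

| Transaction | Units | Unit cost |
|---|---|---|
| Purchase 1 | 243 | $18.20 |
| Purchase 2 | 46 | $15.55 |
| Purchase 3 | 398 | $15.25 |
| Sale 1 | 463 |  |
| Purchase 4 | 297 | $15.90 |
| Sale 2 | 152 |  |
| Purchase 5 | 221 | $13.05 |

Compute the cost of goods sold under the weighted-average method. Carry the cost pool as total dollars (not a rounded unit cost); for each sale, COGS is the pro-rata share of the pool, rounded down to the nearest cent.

After Purchase 1: 243 on hand, pool $4,422.60 (≈ $18.2000 each)
After Purchase 2: 289 on hand, pool $5,137.90 (≈ $17.7782 each)
After Purchase 3: 687 on hand, pool $11,207.40 (≈ $16.3135 each)
Sale 1, sell 463: 463/687 × $11,207.40 → $7,553.16
After Purchase 4: 521 on hand, pool $8,376.54 (≈ $16.0778 each)
Sale 2, sell 152: 152/521 × $8,376.54 → $2,443.82
After Purchase 5: 590 on hand, pool $8,816.77 (≈ $14.9437 each)
Total COGS = $7,553.16 + $2,443.82 = $9,996.98
Ending inventory (cost pool remaining) = $8,816.77

COGS = $9,996.98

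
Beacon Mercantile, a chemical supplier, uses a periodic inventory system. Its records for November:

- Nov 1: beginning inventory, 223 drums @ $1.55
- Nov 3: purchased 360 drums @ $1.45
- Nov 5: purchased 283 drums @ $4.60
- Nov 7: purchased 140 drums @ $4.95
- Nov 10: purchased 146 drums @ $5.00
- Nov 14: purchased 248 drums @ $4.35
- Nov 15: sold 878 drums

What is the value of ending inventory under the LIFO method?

Nov 15, 878 sold [LIFO — newest first]: 248 @ $4.35 + 146 @ $5.00 + 140 @ $4.95 + 283 @ $4.60 + 61 @ $1.45 = $3,892.05
Ending inventory: 223 @ $1.55 + 299 @ $1.45 = $779.20

Ending inventory = $779.20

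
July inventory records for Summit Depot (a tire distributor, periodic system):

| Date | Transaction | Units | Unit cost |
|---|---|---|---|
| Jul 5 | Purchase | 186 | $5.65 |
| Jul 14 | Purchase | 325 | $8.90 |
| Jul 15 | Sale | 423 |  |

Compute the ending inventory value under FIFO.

Jul 15, 423 sold [FIFO — oldest first]: 186 @ $5.65 + 237 @ $8.90 = $3,160.20
Ending inventory: 88 @ $8.90 = $783.20
Check: goods available $3,943.40 = COGS $3,160.20 + ending $783.20

Ending inventory = $783.20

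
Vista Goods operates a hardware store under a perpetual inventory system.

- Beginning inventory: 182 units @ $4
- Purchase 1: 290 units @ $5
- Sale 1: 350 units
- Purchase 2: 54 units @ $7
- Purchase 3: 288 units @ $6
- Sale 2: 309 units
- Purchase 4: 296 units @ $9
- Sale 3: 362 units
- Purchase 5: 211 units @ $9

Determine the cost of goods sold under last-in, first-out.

COGS = $6,592

Sale 1 (350) [LIFO — newest first]: 290 @ $5 + 60 @ $4 = $1,690
Sale 2 (309) [LIFO — newest first]: 288 @ $6 + 21 @ $7 = $1,875
Sale 3 (362) [LIFO — newest first]: 296 @ $9 + 33 @ $7 + 33 @ $4 = $3,027
Total COGS = $1,690 + $1,875 + $3,027 = $6,592
Ending inventory: 89 @ $4 + 211 @ $9 = $2,255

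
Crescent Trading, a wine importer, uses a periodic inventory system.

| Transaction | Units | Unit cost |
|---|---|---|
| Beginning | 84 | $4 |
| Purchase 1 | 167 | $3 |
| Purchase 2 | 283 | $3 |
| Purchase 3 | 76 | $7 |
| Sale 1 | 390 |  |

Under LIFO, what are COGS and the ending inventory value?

COGS = $1,474; ending inventory = $744

Sale 1 (390) [LIFO — newest first]: 76 @ $7 + 283 @ $3 + 31 @ $3 = $1,474
Ending inventory: 84 @ $4 + 136 @ $3 = $744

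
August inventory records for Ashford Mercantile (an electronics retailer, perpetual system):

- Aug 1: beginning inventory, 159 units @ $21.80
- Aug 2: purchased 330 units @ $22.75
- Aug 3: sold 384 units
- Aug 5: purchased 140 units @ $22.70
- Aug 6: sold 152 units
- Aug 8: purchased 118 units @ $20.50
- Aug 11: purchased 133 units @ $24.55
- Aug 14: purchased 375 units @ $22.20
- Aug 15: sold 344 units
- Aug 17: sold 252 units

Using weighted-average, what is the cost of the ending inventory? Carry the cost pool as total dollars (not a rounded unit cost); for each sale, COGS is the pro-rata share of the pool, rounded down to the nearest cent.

Ending inventory = $2,755.95

After Aug 1: 159 on hand, pool $3,466.20 (≈ $21.8000 each)
After Aug 2: 489 on hand, pool $10,973.70 (≈ $22.4411 each)
Aug 3, sell 384: 384/489 × $10,973.70 → $8,617.38
After Aug 5: 245 on hand, pool $5,534.32 (≈ $22.5891 each)
Aug 6, sell 152: 152/245 × $5,534.32 → $3,433.53
After Aug 8: 211 on hand, pool $4,519.79 (≈ $21.4208 each)
After Aug 11: 344 on hand, pool $7,784.94 (≈ $22.6306 each)
After Aug 14: 719 on hand, pool $16,109.94 (≈ $22.4060 each)
Aug 15, sell 344: 344/719 × $16,109.94 → $7,707.67
Aug 17, sell 252: 252/375 × $8,402.27 → $5,646.32
Total COGS = $8,617.38 + $3,433.53 + $7,707.67 + $5,646.32 = $25,404.90
Ending inventory (cost pool remaining) = $2,755.95
Check: goods available $28,160.85 = COGS $25,404.90 + ending $2,755.95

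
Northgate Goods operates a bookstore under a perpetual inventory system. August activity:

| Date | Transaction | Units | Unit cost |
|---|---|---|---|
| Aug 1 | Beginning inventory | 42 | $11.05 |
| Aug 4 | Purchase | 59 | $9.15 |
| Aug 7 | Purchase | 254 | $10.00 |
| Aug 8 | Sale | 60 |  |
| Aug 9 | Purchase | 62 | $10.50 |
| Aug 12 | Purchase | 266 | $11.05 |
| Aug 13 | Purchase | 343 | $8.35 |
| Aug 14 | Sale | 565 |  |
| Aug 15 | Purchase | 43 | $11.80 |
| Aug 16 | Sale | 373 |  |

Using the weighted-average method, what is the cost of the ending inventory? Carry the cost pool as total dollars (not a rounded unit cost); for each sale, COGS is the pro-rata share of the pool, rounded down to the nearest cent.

Ending inventory = $705.08

After Aug 1: 42 on hand, pool $464.10 (≈ $11.0500 each)
After Aug 4: 101 on hand, pool $1,003.95 (≈ $9.9401 each)
After Aug 7: 355 on hand, pool $3,543.95 (≈ $9.9830 each)
Aug 8, sell 60: 60/355 × $3,543.95 → $598.97
After Aug 9: 357 on hand, pool $3,595.98 (≈ $10.0728 each)
After Aug 12: 623 on hand, pool $6,535.28 (≈ $10.4900 each)
After Aug 13: 966 on hand, pool $9,399.33 (≈ $9.7302 each)
Aug 14, sell 565: 565/966 × $9,399.33 → $5,497.53
After Aug 15: 444 on hand, pool $4,409.20 (≈ $9.9306 each)
Aug 16, sell 373: 373/444 × $4,409.20 → $3,704.12
Total COGS = $598.97 + $5,497.53 + $3,704.12 = $9,800.62
Ending inventory (cost pool remaining) = $705.08
Check: goods available $10,505.70 = COGS $9,800.62 + ending $705.08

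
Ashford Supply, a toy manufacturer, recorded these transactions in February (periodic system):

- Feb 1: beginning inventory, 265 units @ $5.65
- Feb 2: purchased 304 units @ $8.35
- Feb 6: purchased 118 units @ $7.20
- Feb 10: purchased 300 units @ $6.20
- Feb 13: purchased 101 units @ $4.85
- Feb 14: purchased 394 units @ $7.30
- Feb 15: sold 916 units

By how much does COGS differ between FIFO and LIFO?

$204.35

FIFO COGS: 265 @ $5.65 + 304 @ $8.35 + 118 @ $7.20 + 229 @ $6.20 = $6,305.05
LIFO COGS: 394 @ $7.30 + 101 @ $4.85 + 300 @ $6.20 + 118 @ $7.20 + 3 @ $8.35 = $6,100.70
Difference = |$6,305.05 − $6,100.70| = $204.35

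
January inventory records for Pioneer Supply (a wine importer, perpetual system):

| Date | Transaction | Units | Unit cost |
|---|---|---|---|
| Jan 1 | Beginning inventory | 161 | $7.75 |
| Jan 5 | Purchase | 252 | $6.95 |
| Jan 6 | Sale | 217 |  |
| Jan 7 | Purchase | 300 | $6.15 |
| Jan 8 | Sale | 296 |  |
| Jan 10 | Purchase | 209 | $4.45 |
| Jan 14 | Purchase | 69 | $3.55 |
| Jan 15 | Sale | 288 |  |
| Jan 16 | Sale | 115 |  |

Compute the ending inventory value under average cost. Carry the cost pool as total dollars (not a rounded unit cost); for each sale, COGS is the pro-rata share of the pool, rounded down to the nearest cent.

After Jan 1: 161 on hand, pool $1,247.75 (≈ $7.7500 each)
After Jan 5: 413 on hand, pool $2,999.15 (≈ $7.2619 each)
Jan 6, sell 217: 217/413 × $2,999.15 → $1,575.82
After Jan 7: 496 on hand, pool $3,268.33 (≈ $6.5894 each)
Jan 8, sell 296: 296/496 × $3,268.33 → $1,950.45
After Jan 10: 409 on hand, pool $2,247.93 (≈ $5.4962 each)
After Jan 14: 478 on hand, pool $2,492.88 (≈ $5.2152 each)
Jan 15, sell 288: 288/478 × $2,492.88 → $1,501.98
Jan 16, sell 115: 115/190 × $990.90 → $599.75
Total COGS = $1,575.82 + $1,950.45 + $1,501.98 + $599.75 = $5,628.00
Ending inventory (cost pool remaining) = $391.15

Ending inventory = $391.15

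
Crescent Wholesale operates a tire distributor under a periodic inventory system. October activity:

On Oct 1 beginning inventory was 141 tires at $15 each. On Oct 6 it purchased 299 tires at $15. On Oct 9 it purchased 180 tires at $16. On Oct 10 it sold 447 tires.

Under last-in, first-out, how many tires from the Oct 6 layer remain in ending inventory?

32

Oct 10, 447 sold [LIFO — newest first]: 180 @ $16 + 267 @ $15 = $6,885
Ending inventory: 141 @ $15 + 32 @ $15 = $2,595
Check: goods available $9,480 = COGS $6,885 + ending $2,595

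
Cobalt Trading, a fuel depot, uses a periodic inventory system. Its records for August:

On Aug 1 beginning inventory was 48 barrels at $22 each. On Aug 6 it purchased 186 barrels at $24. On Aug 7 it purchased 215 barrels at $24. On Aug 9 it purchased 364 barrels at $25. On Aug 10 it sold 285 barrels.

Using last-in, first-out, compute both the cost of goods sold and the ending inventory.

Aug 10, 285 sold [LIFO — newest first]: 285 @ $25 = $7,125
Ending inventory: 48 @ $22 + 186 @ $24 + 215 @ $24 + 79 @ $25 = $12,655

COGS = $7,125; ending inventory = $12,655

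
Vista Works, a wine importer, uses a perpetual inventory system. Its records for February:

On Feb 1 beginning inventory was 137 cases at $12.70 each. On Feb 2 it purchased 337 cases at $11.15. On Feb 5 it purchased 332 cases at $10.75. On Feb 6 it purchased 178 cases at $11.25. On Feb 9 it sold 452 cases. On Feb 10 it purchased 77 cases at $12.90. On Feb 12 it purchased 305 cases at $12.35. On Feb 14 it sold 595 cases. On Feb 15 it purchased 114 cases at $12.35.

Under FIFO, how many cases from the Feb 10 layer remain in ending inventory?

14

Feb 9, 452 sold [FIFO — oldest first]: 137 @ $12.70 + 315 @ $11.15 = $5,252.15
Feb 14, 595 sold [FIFO — oldest first]: 22 @ $11.15 + 332 @ $10.75 + 178 @ $11.25 + 63 @ $12.90 = $6,629.50
Total COGS = $5,252.15 + $6,629.50 = $11,881.65
Ending inventory: 14 @ $12.90 + 305 @ $12.35 + 114 @ $12.35 = $5,355.25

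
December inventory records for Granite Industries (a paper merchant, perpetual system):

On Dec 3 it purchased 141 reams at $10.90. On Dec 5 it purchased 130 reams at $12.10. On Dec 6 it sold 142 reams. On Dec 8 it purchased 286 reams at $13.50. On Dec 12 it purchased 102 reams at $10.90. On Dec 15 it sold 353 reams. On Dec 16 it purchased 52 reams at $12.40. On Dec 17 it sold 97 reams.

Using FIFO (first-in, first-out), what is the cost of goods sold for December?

COGS = $7,352.40

Dec 6, 142 sold [FIFO — oldest first]: 141 @ $10.90 + 1 @ $12.10 = $1,549.00
Dec 15, 353 sold [FIFO — oldest first]: 129 @ $12.10 + 224 @ $13.50 = $4,584.90
Dec 17, 97 sold [FIFO — oldest first]: 62 @ $13.50 + 35 @ $10.90 = $1,218.50
Total COGS = $1,549.00 + $4,584.90 + $1,218.50 = $7,352.40
Ending inventory: 67 @ $10.90 + 52 @ $12.40 = $1,375.10
Check: goods available $8,727.50 = COGS $7,352.40 + ending $1,375.10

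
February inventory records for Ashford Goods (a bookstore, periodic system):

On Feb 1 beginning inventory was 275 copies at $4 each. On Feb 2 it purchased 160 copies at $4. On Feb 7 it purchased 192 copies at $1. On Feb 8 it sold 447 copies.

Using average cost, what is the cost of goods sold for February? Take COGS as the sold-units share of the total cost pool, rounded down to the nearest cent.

COGS = $1,377.35

Feb 8, sell 447: 447/627 × $1,932.00 → $1,377.35
Ending inventory (cost pool remaining) = $554.65
Check: goods available $1,932.00 = COGS $1,377.35 + ending $554.65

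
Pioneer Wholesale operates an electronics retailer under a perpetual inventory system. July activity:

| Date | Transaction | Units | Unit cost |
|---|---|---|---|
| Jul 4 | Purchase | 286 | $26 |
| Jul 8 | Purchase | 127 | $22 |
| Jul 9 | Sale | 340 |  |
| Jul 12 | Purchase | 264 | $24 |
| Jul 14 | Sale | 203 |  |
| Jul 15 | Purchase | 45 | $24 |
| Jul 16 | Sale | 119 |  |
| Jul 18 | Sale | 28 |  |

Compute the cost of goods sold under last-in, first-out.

Jul 9, 340 sold [LIFO — newest first]: 127 @ $22 + 213 @ $26 = $8,332
Jul 14, 203 sold [LIFO — newest first]: 203 @ $24 = $4,872
Jul 16, 119 sold [LIFO — newest first]: 45 @ $24 + 61 @ $24 + 13 @ $26 = $2,882
Jul 18, 28 sold [LIFO — newest first]: 28 @ $26 = $728
Total COGS = $8,332 + $4,872 + $2,882 + $728 = $16,814
Ending inventory: 32 @ $26 = $832
Check: goods available $17,646 = COGS $16,814 + ending $832

COGS = $16,814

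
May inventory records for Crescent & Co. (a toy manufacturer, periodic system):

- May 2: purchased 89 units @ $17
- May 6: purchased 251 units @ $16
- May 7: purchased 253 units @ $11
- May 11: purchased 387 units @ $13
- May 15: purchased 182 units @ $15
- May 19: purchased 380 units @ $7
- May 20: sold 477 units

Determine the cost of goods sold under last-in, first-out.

COGS = $4,115

May 20, 477 sold [LIFO — newest first]: 380 @ $7 + 97 @ $15 = $4,115
Ending inventory: 89 @ $17 + 251 @ $16 + 253 @ $11 + 387 @ $13 + 85 @ $15 = $14,618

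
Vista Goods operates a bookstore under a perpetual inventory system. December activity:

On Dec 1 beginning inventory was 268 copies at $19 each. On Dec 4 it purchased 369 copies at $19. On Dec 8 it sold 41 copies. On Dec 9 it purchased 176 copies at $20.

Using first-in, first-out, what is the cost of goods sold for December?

Dec 8, 41 sold [FIFO — oldest first]: 41 @ $19 = $779
Ending inventory: 227 @ $19 + 369 @ $19 + 176 @ $20 = $14,844
Check: goods available $15,623 = COGS $779 + ending $14,844

COGS = $779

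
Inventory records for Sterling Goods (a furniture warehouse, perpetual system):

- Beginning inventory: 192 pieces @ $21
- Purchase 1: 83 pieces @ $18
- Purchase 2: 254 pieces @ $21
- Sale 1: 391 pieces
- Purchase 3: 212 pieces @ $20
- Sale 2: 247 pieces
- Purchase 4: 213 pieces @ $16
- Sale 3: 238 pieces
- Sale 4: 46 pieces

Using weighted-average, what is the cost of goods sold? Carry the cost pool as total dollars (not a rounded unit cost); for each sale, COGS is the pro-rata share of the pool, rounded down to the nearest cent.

After Beginning: 192 on hand, pool $4,032.00 (≈ $21.0000 each)
After Purchase 1: 275 on hand, pool $5,526.00 (≈ $20.0945 each)
After Purchase 2: 529 on hand, pool $10,860.00 (≈ $20.5293 each)
Sale 1, sell 391: 391/529 × $10,860.00 → $8,026.95
After Purchase 3: 350 on hand, pool $7,073.05 (≈ $20.2087 each)
Sale 2, sell 247: 247/350 × $7,073.05 → $4,991.55
After Purchase 4: 316 on hand, pool $5,489.50 (≈ $17.3718 each)
Sale 3, sell 238: 238/316 × $5,489.50 → $4,134.49
Sale 4, sell 46: 46/78 × $1,355.01 → $799.10
Total COGS = $8,026.95 + $4,991.55 + $4,134.49 + $799.10 = $17,952.09
Ending inventory (cost pool remaining) = $555.91

COGS = $17,952.09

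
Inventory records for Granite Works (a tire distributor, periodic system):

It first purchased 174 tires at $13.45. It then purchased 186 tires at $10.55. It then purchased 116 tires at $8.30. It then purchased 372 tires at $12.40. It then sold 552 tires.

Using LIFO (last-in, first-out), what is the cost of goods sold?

Sale 1 (552) [LIFO — newest first]: 372 @ $12.40 + 116 @ $8.30 + 64 @ $10.55 = $6,250.80
Ending inventory: 174 @ $13.45 + 122 @ $10.55 = $3,627.40

COGS = $6,250.80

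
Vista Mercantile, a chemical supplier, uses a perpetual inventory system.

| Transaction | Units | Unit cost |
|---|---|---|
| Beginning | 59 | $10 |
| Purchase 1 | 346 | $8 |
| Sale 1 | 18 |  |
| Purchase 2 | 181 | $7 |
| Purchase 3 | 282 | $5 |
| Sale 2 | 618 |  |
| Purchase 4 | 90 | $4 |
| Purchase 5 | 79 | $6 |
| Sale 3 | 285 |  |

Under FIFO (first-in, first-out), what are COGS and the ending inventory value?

COGS = $6,247; ending inventory = $622

Sale 1 (18) [FIFO — oldest first]: 18 @ $10 = $180
Sale 2 (618) [FIFO — oldest first]: 41 @ $10 + 346 @ $8 + 181 @ $7 + 50 @ $5 = $4,695
Sale 3 (285) [FIFO — oldest first]: 232 @ $5 + 53 @ $4 = $1,372
Total COGS = $180 + $4,695 + $1,372 = $6,247
Ending inventory: 37 @ $4 + 79 @ $6 = $622
Check: goods available $6,869 = COGS $6,247 + ending $622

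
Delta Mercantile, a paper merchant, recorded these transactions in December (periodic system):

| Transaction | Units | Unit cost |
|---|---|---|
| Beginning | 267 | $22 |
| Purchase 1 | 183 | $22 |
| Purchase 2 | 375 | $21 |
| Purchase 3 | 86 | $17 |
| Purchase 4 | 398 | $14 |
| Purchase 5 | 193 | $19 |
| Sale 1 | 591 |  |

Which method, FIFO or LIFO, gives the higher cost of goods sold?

FIFO

FIFO COGS: 267 @ $22 + 183 @ $22 + 141 @ $21 = $12,861
LIFO COGS: 193 @ $19 + 398 @ $14 = $9,239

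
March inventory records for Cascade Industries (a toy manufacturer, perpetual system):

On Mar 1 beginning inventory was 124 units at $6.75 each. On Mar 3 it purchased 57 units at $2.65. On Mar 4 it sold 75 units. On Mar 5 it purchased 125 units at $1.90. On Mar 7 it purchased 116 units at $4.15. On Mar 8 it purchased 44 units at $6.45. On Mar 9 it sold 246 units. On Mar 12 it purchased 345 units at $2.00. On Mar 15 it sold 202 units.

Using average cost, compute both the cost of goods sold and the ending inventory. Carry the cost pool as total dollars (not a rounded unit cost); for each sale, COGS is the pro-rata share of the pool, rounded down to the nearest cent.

After Mar 1: 124 on hand, pool $837.00 (≈ $6.7500 each)
After Mar 3: 181 on hand, pool $988.05 (≈ $5.4588 each)
Mar 4, sell 75: 75/181 × $988.05 → $409.41
After Mar 5: 231 on hand, pool $816.14 (≈ $3.5331 each)
After Mar 7: 347 on hand, pool $1,297.54 (≈ $3.7393 each)
After Mar 8: 391 on hand, pool $1,581.34 (≈ $4.0443 each)
Mar 9, sell 246: 246/391 × $1,581.34 → $994.90
After Mar 12: 490 on hand, pool $1,276.44 (≈ $2.6050 each)
Mar 15, sell 202: 202/490 × $1,276.44 → $526.20
Total COGS = $409.41 + $994.90 + $526.20 = $1,930.51
Ending inventory (cost pool remaining) = $750.24

COGS = $1,930.51; ending inventory = $750.24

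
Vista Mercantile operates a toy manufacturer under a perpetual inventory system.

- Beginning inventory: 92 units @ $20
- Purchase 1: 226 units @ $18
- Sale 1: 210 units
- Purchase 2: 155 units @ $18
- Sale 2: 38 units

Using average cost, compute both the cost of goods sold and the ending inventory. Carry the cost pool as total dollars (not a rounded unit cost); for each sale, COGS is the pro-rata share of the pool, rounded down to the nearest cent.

COGS = $4,594.53; ending inventory = $4,103.47

After Beginning: 92 on hand, pool $1,840.00 (≈ $20.0000 each)
After Purchase 1: 318 on hand, pool $5,908.00 (≈ $18.5786 each)
Sale 1, sell 210: 210/318 × $5,908.00 → $3,901.50
After Purchase 2: 263 on hand, pool $4,796.50 (≈ $18.2376 each)
Sale 2, sell 38: 38/263 × $4,796.50 → $693.03
Total COGS = $3,901.50 + $693.03 = $4,594.53
Ending inventory (cost pool remaining) = $4,103.47
Check: goods available $8,698.00 = COGS $4,594.53 + ending $4,103.47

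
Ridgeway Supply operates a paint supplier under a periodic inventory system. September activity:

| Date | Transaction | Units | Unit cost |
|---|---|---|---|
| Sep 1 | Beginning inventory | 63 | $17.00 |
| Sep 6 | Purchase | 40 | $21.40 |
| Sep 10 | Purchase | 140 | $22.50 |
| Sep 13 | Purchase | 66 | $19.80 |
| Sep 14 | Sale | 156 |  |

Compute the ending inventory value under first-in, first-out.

Ending inventory = $3,264.30

Sep 14, 156 sold [FIFO — oldest first]: 63 @ $17.00 + 40 @ $21.40 + 53 @ $22.50 = $3,119.50
Ending inventory: 87 @ $22.50 + 66 @ $19.80 = $3,264.30
Check: goods available $6,383.80 = COGS $3,119.50 + ending $3,264.30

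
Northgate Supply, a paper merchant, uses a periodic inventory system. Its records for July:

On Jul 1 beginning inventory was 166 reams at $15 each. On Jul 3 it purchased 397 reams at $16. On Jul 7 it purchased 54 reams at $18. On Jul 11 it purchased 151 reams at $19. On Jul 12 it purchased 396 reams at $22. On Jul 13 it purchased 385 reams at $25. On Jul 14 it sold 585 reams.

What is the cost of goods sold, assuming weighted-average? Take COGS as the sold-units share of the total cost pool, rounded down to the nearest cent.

Jul 14, sell 585: 585/1549 × $31,020.00 → $11,715.10
Ending inventory (cost pool remaining) = $19,304.90
Check: goods available $31,020.00 = COGS $11,715.10 + ending $19,304.90

COGS = $11,715.10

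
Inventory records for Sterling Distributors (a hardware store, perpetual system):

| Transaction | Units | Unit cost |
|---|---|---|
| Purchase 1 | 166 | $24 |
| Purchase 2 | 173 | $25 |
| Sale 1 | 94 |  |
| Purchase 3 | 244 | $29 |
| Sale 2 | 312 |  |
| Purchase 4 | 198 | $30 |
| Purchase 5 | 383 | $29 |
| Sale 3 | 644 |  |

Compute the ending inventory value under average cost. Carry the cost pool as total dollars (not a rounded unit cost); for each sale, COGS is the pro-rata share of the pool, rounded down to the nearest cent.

Ending inventory = $3,275.90

After Purchase 1: 166 on hand, pool $3,984.00 (≈ $24.0000 each)
After Purchase 2: 339 on hand, pool $8,309.00 (≈ $24.5103 each)
Sale 1, sell 94: 94/339 × $8,309.00 → $2,303.97
After Purchase 3: 489 on hand, pool $13,081.03 (≈ $26.7506 each)
Sale 2, sell 312: 312/489 × $13,081.03 → $8,346.17
After Purchase 4: 375 on hand, pool $10,674.86 (≈ $28.4663 each)
After Purchase 5: 758 on hand, pool $21,781.86 (≈ $28.7360 each)
Sale 3, sell 644: 644/758 × $21,781.86 → $18,505.96
Total COGS = $2,303.97 + $8,346.17 + $18,505.96 = $29,156.10
Ending inventory (cost pool remaining) = $3,275.90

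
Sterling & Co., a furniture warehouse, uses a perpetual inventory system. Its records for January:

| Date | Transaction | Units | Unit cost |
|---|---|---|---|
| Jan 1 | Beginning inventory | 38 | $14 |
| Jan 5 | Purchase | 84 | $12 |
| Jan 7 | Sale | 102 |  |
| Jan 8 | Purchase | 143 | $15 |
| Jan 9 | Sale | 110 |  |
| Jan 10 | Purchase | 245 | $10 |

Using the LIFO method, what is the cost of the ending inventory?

Ending inventory = $3,225

Jan 7, 102 sold [LIFO — newest first]: 84 @ $12 + 18 @ $14 = $1,260
Jan 9, 110 sold [LIFO — newest first]: 110 @ $15 = $1,650
Total COGS = $1,260 + $1,650 = $2,910
Ending inventory: 20 @ $14 + 33 @ $15 + 245 @ $10 = $3,225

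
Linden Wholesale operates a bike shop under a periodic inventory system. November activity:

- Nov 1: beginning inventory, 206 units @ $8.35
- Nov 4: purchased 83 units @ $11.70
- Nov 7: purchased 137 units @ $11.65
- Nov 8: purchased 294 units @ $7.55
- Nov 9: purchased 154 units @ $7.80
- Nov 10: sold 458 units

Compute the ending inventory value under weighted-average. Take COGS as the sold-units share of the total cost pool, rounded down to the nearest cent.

Nov 10, sell 458: 458/874 × $7,708.15 → $4,039.28
Ending inventory (cost pool remaining) = $3,668.87
Check: goods available $7,708.15 = COGS $4,039.28 + ending $3,668.87

Ending inventory = $3,668.87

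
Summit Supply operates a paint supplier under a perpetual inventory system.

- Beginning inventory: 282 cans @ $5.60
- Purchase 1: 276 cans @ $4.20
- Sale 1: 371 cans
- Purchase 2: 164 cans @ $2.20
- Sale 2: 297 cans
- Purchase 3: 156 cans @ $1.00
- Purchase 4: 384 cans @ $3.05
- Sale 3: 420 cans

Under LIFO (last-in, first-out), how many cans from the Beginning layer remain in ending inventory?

Sale 1 (371) [LIFO — newest first]: 276 @ $4.20 + 95 @ $5.60 = $1,691.20
Sale 2 (297) [LIFO — newest first]: 164 @ $2.20 + 133 @ $5.60 = $1,105.60
Sale 3 (420) [LIFO — newest first]: 384 @ $3.05 + 36 @ $1.00 = $1,207.20
Total COGS = $1,691.20 + $1,105.60 + $1,207.20 = $4,004.00
Ending inventory: 54 @ $5.60 + 120 @ $1.00 = $422.40

54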